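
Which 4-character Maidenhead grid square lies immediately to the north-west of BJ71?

Longitude square 7; −1 → 6.
Latitude square 1; +1 → 2.

BJ62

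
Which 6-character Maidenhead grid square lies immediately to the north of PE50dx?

PE51da

Latitude subsquare x = 23; +1 → 24, wraps to 0 = a, carry into square.
Latitude square 0; +1 → 1.
The longitude characters are unchanged.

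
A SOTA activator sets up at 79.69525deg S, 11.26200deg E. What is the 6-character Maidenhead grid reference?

JB50ph

Shift to the Maidenhead origin (180°W, 90°S): lon 191.2620, lat 10.3047.
Field: lon ⌊191.2620/20⌋ = 9 → J; lat ⌊10.3047/10⌋ = 1 → B.
Square: lon ⌊11.2620/2⌋ = 5; lat ⌊0.3047/1⌋ = 0.
Subsquare: lon ⌊1.2620/0.0833333⌋ = 15 → p; lat ⌊0.3047/0.0416667⌋ = 7 → h.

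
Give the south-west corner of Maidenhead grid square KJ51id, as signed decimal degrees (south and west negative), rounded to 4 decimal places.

Field K=10, J=9: +10·20° lon, +9·10° lat → SW at lon 20°, lat 0°.
Square 5, 1: +5·2° lon, +1·1° lat → SW at lon 30°, lat 1°.
Subsquare i=8, d=3: +8·0.0833333° lon, +3·0.0416667° lat → SW at lon 30.6667°, lat 1.125°.
latitude 1.1250, longitude 30.6667.

1.1250, 30.6667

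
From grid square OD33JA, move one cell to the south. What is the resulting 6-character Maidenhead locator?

Latitude subsquare a = 0; −1 → -1, wraps to 23 = x, carry into square.
Latitude square 3; −1 → 2.
The longitude characters are unchanged.

OD32jx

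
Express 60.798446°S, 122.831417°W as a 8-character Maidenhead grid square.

CC89oe08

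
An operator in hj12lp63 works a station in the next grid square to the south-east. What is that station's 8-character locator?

HJ12lp72

Longitude extended square 6; +1 → 7.
Latitude extended square 3; −1 → 2.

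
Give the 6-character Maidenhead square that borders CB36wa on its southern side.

CB35wx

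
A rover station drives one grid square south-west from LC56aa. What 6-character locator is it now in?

Longitude subsquare a = 0; −1 → -1, wraps to 23 = x, carry into square.
Longitude square 5; −1 → 4.
Latitude subsquare a = 0; −1 → -1, wraps to 23 = x, carry into square.
Latitude square 6; −1 → 5.

LC45xx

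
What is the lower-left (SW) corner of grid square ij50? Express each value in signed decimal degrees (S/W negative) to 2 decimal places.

Field I=8, J=9: +8·20° lon, +9·10° lat → SW at lon -20°, lat 0°.
Square 5, 0: +5·2° lon, +0·1° lat → SW at lon -10°, lat 0°.
latitude 0.00, longitude -10.00.

0.00, -10.00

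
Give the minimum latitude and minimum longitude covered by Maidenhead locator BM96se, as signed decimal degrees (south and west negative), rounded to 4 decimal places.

Field B=1, M=12: +1·20° lon, +12·10° lat → SW at lon -160°, lat 30°.
Square 9, 6: +9·2° lon, +6·1° lat → SW at lon -142°, lat 36°.
Subsquare s=18, e=4: +18·0.0833333° lon, +4·0.0416667° lat → SW at lon -140.5°, lat 36.1667°.
latitude 36.1667, longitude -140.5000.

36.1667, -140.5000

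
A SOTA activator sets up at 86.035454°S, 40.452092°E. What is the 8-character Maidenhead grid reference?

LA03fx41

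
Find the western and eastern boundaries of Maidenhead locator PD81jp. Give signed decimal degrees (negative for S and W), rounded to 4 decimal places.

136.7500, 136.8333

Field P=15, D=3: +15·20° lon, +3·10° lat → SW at lon 120°, lat -60°.
Square 8, 1: +8·2° lon, +1·1° lat → SW at lon 136°, lat -59°.
Subsquare j=9, p=15: +9·0.0833333° lon, +15·0.0416667° lat → SW at lon 136.75°, lat -58.375°.
Cell spans 0.0833333° lon × 0.0416667° lat.
west 136.7500, east 136.8333.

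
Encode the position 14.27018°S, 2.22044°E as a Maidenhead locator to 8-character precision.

Add 180° to longitude and 90° to latitude: 182.22044, 75.72982.
Field: 182.22044/20 → 9 → J, 75.72982/10 → 7 → H; chars JH.
Square: 2.22044/2 → 1, 5.72982/1 → 5; chars 15.
Subsquare: 0.22044/0.0833333 → 2 → c, 0.72982/0.0416667 → 17 → r; chars cr.
Extended square: 0.05377/0.00833333 → 6, 0.02149/0.00416667 → 5; chars 65.

JH15cr65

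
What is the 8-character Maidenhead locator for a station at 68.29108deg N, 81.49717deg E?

Offset from 180°W / 90°S: lon 261.49717°, lat 158.29108°.
Field (20°×10°, letters A–R): lon ⌊261.49717/20⌋ = 13 → N; lat ⌊158.29108/10⌋ = 15 → P.
Square (2°×1°, digits 0–9): lon ⌊1.49717/2⌋ = 0; lat ⌊8.29108/1⌋ = 8.
Subsquare (5′×2.5′, letters a–x): lon ⌊1.49717/0.0833333⌋ = 17 → r; lat ⌊0.29108/0.0416667⌋ = 6 → g.
Extended square (30″×15″, digits 0–9): lon ⌊0.08050/0.00833333⌋ = 9; lat ⌊0.04108/0.00416667⌋ = 9.

NP08rg99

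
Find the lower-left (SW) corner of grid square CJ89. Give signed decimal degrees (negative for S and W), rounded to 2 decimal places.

Field C=2, J=9: +2·20° lon, +9·10° lat → SW at lon -140°, lat 0°.
Square 8, 9: +8·2° lon, +9·1° lat → SW at lon -124°, lat 9°.
latitude 9.00, longitude -124.00.

9.00, -124.00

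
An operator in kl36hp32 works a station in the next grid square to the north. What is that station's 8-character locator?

Latitude extended square 2; +1 → 3.
The longitude characters are unchanged.

KL36hp33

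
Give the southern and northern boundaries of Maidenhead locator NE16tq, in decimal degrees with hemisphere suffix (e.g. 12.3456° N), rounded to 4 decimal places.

Field N=13, E=4: +13·20° lon, +4·10° lat → SW at lon 80°, lat -50°.
Square 1, 6: +1·2° lon, +6·1° lat → SW at lon 82°, lat -44°.
Subsquare t=19, q=16: +19·0.0833333° lon, +16·0.0416667° lat → SW at lon 83.5833°, lat -43.3333°.
Cell spans 0.0833333° lon × 0.0416667° lat.
south 43.3333° S, north 43.2917° S.

43.3333° S, 43.2917° S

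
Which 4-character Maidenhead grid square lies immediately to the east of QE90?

Longitude square 9; +1 → 10, wraps to 0, carry into field.
Longitude field Q = 16; +1 → 17 = R.
The latitude characters are unchanged.

RE00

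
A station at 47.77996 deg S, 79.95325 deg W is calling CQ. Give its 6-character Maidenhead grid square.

FE02af

Shift to the Maidenhead origin (180°W, 90°S): lon 100.0468, lat 42.2200.
Field: 100.0468/20 → 5 → F, 42.2200/10 → 4 → E; chars FE.
Square: 0.0468/2 → 0, 2.2200/1 → 2; chars 02.
Subsquare: 0.0468/0.0833333 → 0 → a, 0.2200/0.0416667 → 5 → f; chars af.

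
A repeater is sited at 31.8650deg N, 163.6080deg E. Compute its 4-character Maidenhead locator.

RM11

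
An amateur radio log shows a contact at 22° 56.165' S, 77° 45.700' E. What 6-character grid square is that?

MG87vb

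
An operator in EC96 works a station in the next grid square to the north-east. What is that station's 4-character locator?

Longitude square 9; +1 → 10, wraps to 0, carry into field.
Longitude field E = 4; +1 → 5 = F.
Latitude square 6; +1 → 7.

FC07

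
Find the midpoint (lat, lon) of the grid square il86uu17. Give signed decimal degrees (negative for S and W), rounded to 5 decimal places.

26.86458, -2.32083

Field I=8, L=11: +8·20° lon, +11·10° lat → SW at lon -20°, lat 20°.
Square 8, 6: +8·2° lon, +6·1° lat → SW at lon -4°, lat 26°.
Subsquare u=20, u=20: +20·0.0833333° lon, +20·0.0416667° lat → SW at lon -2.33333°, lat 26.8333°.
Extended square 1, 7: +1·0.00833333° lon, +7·0.00416667° lat → SW at lon -2.325°, lat 26.8625°.
Cell spans 0.00833333° lon × 0.00416667° lat. Centre is SW corner plus half of each.
latitude 26.86458, longitude -2.32083.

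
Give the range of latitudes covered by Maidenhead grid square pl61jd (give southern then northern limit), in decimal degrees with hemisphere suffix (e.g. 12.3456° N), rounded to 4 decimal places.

Field P=15, L=11: +15·20° lon, +11·10° lat → SW at lon 120°, lat 20°.
Square 6, 1: +6·2° lon, +1·1° lat → SW at lon 132°, lat 21°.
Subsquare j=9, d=3: +9·0.0833333° lon, +3·0.0416667° lat → SW at lon 132.75°, lat 21.125°.
Cell spans 0.0833333° lon × 0.0416667° lat.
south 21.1250° N, north 21.1667° N.

21.1250° N, 21.1667° N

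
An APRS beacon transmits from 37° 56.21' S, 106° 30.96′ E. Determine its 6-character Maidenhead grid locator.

Add 180° to longitude and 90° to latitude: 286.5160, 52.0632.
Field: 286.5160/20 → 14 → O, 52.0632/10 → 5 → F; chars OF.
Square: 6.5160/2 → 3, 2.0632/1 → 2; chars 32.
Subsquare: 0.5160/0.0833333 → 6 → g, 0.0632/0.0416667 → 1 → b; chars gb.

OF32gb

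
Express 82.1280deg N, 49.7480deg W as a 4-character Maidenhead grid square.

Shift to the Maidenhead origin (180°W, 90°S): lon 130.25, lat 172.13.
Field: 130.25/20 → 6 → G, 172.13/10 → 17 → R; chars GR.
Square: 10.25/2 → 5, 2.13/1 → 2; chars 52.

GR52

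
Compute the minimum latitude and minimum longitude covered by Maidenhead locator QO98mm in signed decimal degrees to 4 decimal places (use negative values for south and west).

58.5000, 159.0000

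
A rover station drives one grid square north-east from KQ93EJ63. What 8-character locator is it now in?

Longitude extended square 6; +1 → 7.
Latitude extended square 3; +1 → 4.

KQ93ej74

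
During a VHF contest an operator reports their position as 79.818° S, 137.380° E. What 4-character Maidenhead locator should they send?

PB80

Shift to the Maidenhead origin (180°W, 90°S): lon 317.38, lat 10.18.
Field: 317.38/20 → 15 → P, 10.18/10 → 1 → B; chars PB.
Square: 17.38/2 → 8, 0.18/1 → 0; chars 80.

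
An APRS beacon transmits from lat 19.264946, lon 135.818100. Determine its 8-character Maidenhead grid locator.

Offset from 180°W / 90°S: lon 315.81810°, lat 109.26495°.
Field: lon ⌊315.81810/20⌋ = 15 → P; lat ⌊109.26495/10⌋ = 10 → K.
Square: lon ⌊15.81810/2⌋ = 7; lat ⌊9.26495/1⌋ = 9.
Subsquare: lon ⌊1.81810/0.0833333⌋ = 21 → v; lat ⌊0.26495/0.0416667⌋ = 6 → g.
Extended square: lon ⌊0.06810/0.00833333⌋ = 8; lat ⌊0.01495/0.00416667⌋ = 3.

PK79vg83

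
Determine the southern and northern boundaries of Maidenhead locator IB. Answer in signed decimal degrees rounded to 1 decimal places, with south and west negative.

-80.0, -70.0

Field I=8, B=1: +8·20° lon, +1·10° lat → SW at lon -20°, lat -80°.
Cell spans 20° lon × 10° lat.
south -80.0, north -70.0.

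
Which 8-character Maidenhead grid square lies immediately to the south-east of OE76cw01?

Longitude extended square 0; +1 → 1.
Latitude extended square 1; −1 → 0.

OE76cw10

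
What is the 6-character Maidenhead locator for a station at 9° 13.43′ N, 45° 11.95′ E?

LJ29of

Shift to the Maidenhead origin (180°W, 90°S): lon 225.1992, lat 99.2238.
Field: lon ⌊225.1992/20⌋ = 11 → L; lat ⌊99.2238/10⌋ = 9 → J.
Square: lon ⌊5.1992/2⌋ = 2; lat ⌊9.2238/1⌋ = 9.
Subsquare: lon ⌊1.1992/0.0833333⌋ = 14 → o; lat ⌊0.2238/0.0416667⌋ = 5 → f.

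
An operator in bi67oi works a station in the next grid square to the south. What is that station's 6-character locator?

BI67oh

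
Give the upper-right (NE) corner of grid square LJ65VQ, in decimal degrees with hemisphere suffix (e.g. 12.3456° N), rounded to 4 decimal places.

Field L=11, J=9: +11·20° lon, +9·10° lat → SW at lon 40°, lat 0°.
Square 6, 5: +6·2° lon, +5·1° lat → SW at lon 52°, lat 5°.
Subsquare v=21, q=16: +21·0.0833333° lon, +16·0.0416667° lat → SW at lon 53.75°, lat 5.66667°.
Cell spans 0.0833333° lon × 0.0416667° lat. NE corner is SW corner plus one full cell.
latitude 5.7083° N, longitude 53.8333° E.

5.7083° N, 53.8333° E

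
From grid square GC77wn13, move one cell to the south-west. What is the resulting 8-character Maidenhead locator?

Longitude extended square 1; −1 → 0.
Latitude extended square 3; −1 → 2.

GC77wn02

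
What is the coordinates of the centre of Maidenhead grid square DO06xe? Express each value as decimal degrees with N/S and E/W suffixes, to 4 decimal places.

Field D=3, O=14: +3·20° lon, +14·10° lat → SW at lon -120°, lat 50°.
Square 0, 6: +0·2° lon, +6·1° lat → SW at lon -120°, lat 56°.
Subsquare x=23, e=4: +23·0.0833333° lon, +4·0.0416667° lat → SW at lon -118.083°, lat 56.1667°.
Cell spans 0.0833333° lon × 0.0416667° lat. Centre is SW corner plus half of each.
latitude 56.1875° N, longitude 118.0417° W.

56.1875° N, 118.0417° W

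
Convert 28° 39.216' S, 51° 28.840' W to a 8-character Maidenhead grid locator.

GG41gi23

Shift to the Maidenhead origin (180°W, 90°S): lon 128.51933, lat 61.34640.
Field: 128.51933/20 → 6 → G, 61.34640/10 → 6 → G; chars GG.
Square: 8.51933/2 → 4, 1.34640/1 → 1; chars 41.
Subsquare: 0.51933/0.0833333 → 6 → g, 0.34640/0.0416667 → 8 → i; chars gi.
Extended square: 0.01933/0.00833333 → 2, 0.01307/0.00416667 → 3; chars 23.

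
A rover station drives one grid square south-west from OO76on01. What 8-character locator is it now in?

Longitude extended square 0; −1 → -1, wraps to 9, carry into subsquare.
Longitude subsquare o = 14; −1 → 13 = n.
Latitude extended square 1; −1 → 0.

OO76nn90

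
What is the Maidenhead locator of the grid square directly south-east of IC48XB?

Longitude subsquare x = 23; +1 → 24, wraps to 0 = a, carry into square.
Longitude square 4; +1 → 5.
Latitude subsquare b = 1; −1 → 0 = a.

IC58aa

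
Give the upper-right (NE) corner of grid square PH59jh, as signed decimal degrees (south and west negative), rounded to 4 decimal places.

Field P=15, H=7: +15·20° lon, +7·10° lat → SW at lon 120°, lat -20°.
Square 5, 9: +5·2° lon, +9·1° lat → SW at lon 130°, lat -11°.
Subsquare j=9, h=7: +9·0.0833333° lon, +7·0.0416667° lat → SW at lon 130.75°, lat -10.7083°.
Cell spans 0.0833333° lon × 0.0416667° lat. NE corner is SW corner plus one full cell.
latitude -10.6667, longitude 130.8333.

-10.6667, 130.8333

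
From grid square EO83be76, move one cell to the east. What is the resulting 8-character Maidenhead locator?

Longitude extended square 7; +1 → 8.
The latitude characters are unchanged.

EO83be86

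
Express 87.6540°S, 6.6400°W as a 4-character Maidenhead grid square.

IA62

Add 180° to longitude and 90° to latitude: 173.36, 2.35.
Field (20°×10°, letters A–R): 173.36/20 → 8 → I, 2.35/10 → 0 → A; chars IA.
Square (2°×1°, digits 0–9): 13.36/2 → 6, 2.35/1 → 2; chars 62.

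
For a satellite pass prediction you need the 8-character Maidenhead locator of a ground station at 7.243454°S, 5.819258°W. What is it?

Shift to the Maidenhead origin (180°W, 90°S): lon 174.18074, lat 82.75655.
Field: lon ⌊174.18074/20⌋ = 8 → I; lat ⌊82.75655/10⌋ = 8 → I.
Square: lon ⌊14.18074/2⌋ = 7; lat ⌊2.75655/1⌋ = 2.
Subsquare: lon ⌊0.18074/0.0833333⌋ = 2 → c; lat ⌊0.75655/0.0416667⌋ = 18 → s.
Extended square: lon ⌊0.01408/0.00833333⌋ = 1; lat ⌊0.00655/0.00416667⌋ = 1.

II72cs11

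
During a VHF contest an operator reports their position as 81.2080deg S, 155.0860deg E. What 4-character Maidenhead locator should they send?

Shift to the Maidenhead origin (180°W, 90°S): lon 335.09, lat 8.79.
Field (20°×10°, letters A–R): lon ⌊335.09/20⌋ = 16 → Q; lat ⌊8.79/10⌋ = 0 → A.
Square (2°×1°, digits 0–9): lon ⌊15.09/2⌋ = 7; lat ⌊8.79/1⌋ = 8.

QA78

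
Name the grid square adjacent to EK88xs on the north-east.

EK98at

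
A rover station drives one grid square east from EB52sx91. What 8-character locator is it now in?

EB52tx01

Longitude extended square 9; +1 → 10, wraps to 0, carry into subsquare.
Longitude subsquare s = 18; +1 → 19 = t.
The latitude characters are unchanged.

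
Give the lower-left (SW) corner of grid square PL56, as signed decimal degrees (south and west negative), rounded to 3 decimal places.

Field P=15, L=11: +15·20° lon, +11·10° lat → SW at lon 120°, lat 20°.
Square 5, 6: +5·2° lon, +6·1° lat → SW at lon 130°, lat 26°.
latitude 26.000, longitude 130.000.

26.000, 130.000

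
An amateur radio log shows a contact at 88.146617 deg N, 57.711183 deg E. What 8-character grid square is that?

LR88ud55

Offset from 180°W / 90°S: lon 237.71118°, lat 178.14662°.
Field: lon ⌊237.71118/20⌋ = 11 → L; lat ⌊178.14662/10⌋ = 17 → R.
Square: lon ⌊17.71118/2⌋ = 8; lat ⌊8.14662/1⌋ = 8.
Subsquare: lon ⌊1.71118/0.0833333⌋ = 20 → u; lat ⌊0.14662/0.0416667⌋ = 3 → d.
Extended square: lon ⌊0.04452/0.00833333⌋ = 5; lat ⌊0.02162/0.00416667⌋ = 5.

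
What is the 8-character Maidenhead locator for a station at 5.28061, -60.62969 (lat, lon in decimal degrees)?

FJ95qg47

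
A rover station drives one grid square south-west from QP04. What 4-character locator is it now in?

Longitude square 0; −1 → -1, wraps to 9, carry into field.
Longitude field Q = 16; −1 → 15 = P.
Latitude square 4; −1 → 3.

PP93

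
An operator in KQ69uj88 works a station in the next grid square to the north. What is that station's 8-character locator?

KQ69uj89

Latitude extended square 8; +1 → 9.
The longitude characters are unchanged.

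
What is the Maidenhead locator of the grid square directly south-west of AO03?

Longitude square 0; −1 → -1, wraps to 9, carry into field.
Longitude field A = 0; −1 → -1, wraps to 17 = R, wrapping around the antimeridian.
Latitude square 3; −1 → 2.

RO92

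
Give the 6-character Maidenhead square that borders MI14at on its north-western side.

MI04xu

Longitude subsquare a = 0; −1 → -1, wraps to 23 = x, carry into square.
Longitude square 1; −1 → 0.
Latitude subsquare t = 19; +1 → 20 = u.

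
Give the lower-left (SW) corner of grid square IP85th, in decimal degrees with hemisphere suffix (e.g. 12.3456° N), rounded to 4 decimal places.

65.2917° N, 2.4167° W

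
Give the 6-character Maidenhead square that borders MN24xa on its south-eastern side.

Longitude subsquare x = 23; +1 → 24, wraps to 0 = a, carry into square.
Longitude square 2; +1 → 3.
Latitude subsquare a = 0; −1 → -1, wraps to 23 = x, carry into square.
Latitude square 4; −1 → 3.

MN33ax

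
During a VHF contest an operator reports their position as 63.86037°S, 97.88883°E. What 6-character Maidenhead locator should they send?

NC86wd

Offset from 180°W / 90°S: lon 277.8888°, lat 26.1396°.
Field (20°×10°, letters A–R): lon ⌊277.8888/20⌋ = 13 → N; lat ⌊26.1396/10⌋ = 2 → C.
Square (2°×1°, digits 0–9): lon ⌊17.8888/2⌋ = 8; lat ⌊6.1396/1⌋ = 6.
Subsquare (5′×2.5′, letters a–x): lon ⌊1.8888/0.0833333⌋ = 22 → w; lat ⌊0.1396/0.0416667⌋ = 3 → d.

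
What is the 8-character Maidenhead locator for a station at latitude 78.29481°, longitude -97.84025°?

EQ18bh90

Shift to the Maidenhead origin (180°W, 90°S): lon 82.15975, lat 168.29481.
Field (20°×10°, letters A–R): 82.15975/20 → 4 → E, 168.29481/10 → 16 → Q; chars EQ.
Square (2°×1°, digits 0–9): 2.15975/2 → 1, 8.29481/1 → 8; chars 18.
Subsquare (5′×2.5′, letters a–x): 0.15975/0.0833333 → 1 → b, 0.29481/0.0416667 → 7 → h; chars bh.
Extended square (30″×15″, digits 0–9): 0.07642/0.00833333 → 9, 0.00314/0.00416667 → 0; chars 90.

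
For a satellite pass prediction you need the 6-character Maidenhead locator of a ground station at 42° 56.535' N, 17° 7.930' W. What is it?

IN12kw

Offset from 180°W / 90°S: lon 162.8678°, lat 132.9423°.
Field: lon ⌊162.8678/20⌋ = 8 → I; lat ⌊132.9423/10⌋ = 13 → N.
Square: lon ⌊2.8678/2⌋ = 1; lat ⌊2.9423/1⌋ = 2.
Subsquare: lon ⌊0.8678/0.0833333⌋ = 10 → k; lat ⌊0.9423/0.0416667⌋ = 22 → w.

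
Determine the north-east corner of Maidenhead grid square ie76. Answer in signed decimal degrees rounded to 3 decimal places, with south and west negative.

-43.000, -4.000

Field I=8, E=4: +8·20° lon, +4·10° lat → SW at lon -20°, lat -50°.
Square 7, 6: +7·2° lon, +6·1° lat → SW at lon -6°, lat -44°.
Cell spans 2° lon × 1° lat. NE corner is SW corner plus one full cell.
latitude -43.000, longitude -4.000.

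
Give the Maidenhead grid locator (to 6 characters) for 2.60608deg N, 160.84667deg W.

AJ92no

Add 180° to longitude and 90° to latitude: 19.1533, 92.6061.
Field: lon ⌊19.1533/20⌋ = 0 → A; lat ⌊92.6061/10⌋ = 9 → J.
Square: lon ⌊19.1533/2⌋ = 9; lat ⌊2.6061/1⌋ = 2.
Subsquare: lon ⌊1.1533/0.0833333⌋ = 13 → n; lat ⌊0.6061/0.0416667⌋ = 14 → o.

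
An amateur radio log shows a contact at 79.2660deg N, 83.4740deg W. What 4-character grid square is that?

Offset from 180°W / 90°S: lon 96.53°, lat 169.27°.
Field (20°×10°, letters A–R): lon ⌊96.53/20⌋ = 4 → E; lat ⌊169.27/10⌋ = 16 → Q.
Square (2°×1°, digits 0–9): lon ⌊16.53/2⌋ = 8; lat ⌊9.27/1⌋ = 9.

EQ89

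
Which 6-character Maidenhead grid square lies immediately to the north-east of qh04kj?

Longitude subsquare k = 10; +1 → 11 = l.
Latitude subsquare j = 9; +1 → 10 = k.

QH04lk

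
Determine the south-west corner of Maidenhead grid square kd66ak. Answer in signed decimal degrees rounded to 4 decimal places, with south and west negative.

-53.5833, 32.0000

Field K=10, D=3: +10·20° lon, +3·10° lat → SW at lon 20°, lat -60°.
Square 6, 6: +6·2° lon, +6·1° lat → SW at lon 32°, lat -54°.
Subsquare a=0, k=10: +0·0.0833333° lon, +10·0.0416667° lat → SW at lon 32°, lat -53.5833°.
latitude -53.5833, longitude 32.0000.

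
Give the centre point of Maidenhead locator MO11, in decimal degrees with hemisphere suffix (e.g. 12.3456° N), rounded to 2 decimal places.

51.50° N, 63.00° E

Field M=12, O=14: +12·20° lon, +14·10° lat → SW at lon 60°, lat 50°.
Square 1, 1: +1·2° lon, +1·1° lat → SW at lon 62°, lat 51°.
Cell spans 2° lon × 1° lat. Centre is SW corner plus half of each.
latitude 51.50° N, longitude 63.00° E.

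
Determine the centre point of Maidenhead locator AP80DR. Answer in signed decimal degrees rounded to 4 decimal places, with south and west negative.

60.7292, -163.7083

Field A=0, P=15: +0·20° lon, +15·10° lat → SW at lon -180°, lat 60°.
Square 8, 0: +8·2° lon, +0·1° lat → SW at lon -164°, lat 60°.
Subsquare d=3, r=17: +3·0.0833333° lon, +17·0.0416667° lat → SW at lon -163.75°, lat 60.7083°.
Cell spans 0.0833333° lon × 0.0416667° lat. Centre is SW corner plus half of each.
latitude 60.7292, longitude -163.7083.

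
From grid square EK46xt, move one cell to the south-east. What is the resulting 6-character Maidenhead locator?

Longitude subsquare x = 23; +1 → 24, wraps to 0 = a, carry into square.
Longitude square 4; +1 → 5.
Latitude subsquare t = 19; −1 → 18 = s.

EK56as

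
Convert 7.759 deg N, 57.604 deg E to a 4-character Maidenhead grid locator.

LJ87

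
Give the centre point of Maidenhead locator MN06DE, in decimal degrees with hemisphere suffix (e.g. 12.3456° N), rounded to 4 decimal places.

46.1875° N, 60.2917° E

Field M=12, N=13: +12·20° lon, +13·10° lat → SW at lon 60°, lat 40°.
Square 0, 6: +0·2° lon, +6·1° lat → SW at lon 60°, lat 46°.
Subsquare d=3, e=4: +3·0.0833333° lon, +4·0.0416667° lat → SW at lon 60.25°, lat 46.1667°.
Cell spans 0.0833333° lon × 0.0416667° lat. Centre is SW corner plus half of each.
latitude 46.1875° N, longitude 60.2917° E.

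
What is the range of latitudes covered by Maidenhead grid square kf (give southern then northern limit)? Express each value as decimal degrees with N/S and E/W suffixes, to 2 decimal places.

40.00° S, 30.00° S

Field K=10, F=5: +10·20° lon, +5·10° lat → SW at lon 20°, lat -40°.
Cell spans 20° lon × 10° lat.
south 40.00° S, north 30.00° S.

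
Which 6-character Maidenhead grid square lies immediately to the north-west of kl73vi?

Longitude subsquare v = 21; −1 → 20 = u.
Latitude subsquare i = 8; +1 → 9 = j.

KL73uj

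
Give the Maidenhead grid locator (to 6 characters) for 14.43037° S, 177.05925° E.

Shift to the Maidenhead origin (180°W, 90°S): lon 357.0593, lat 75.5696.
Field: lon ⌊357.0593/20⌋ = 17 → R; lat ⌊75.5696/10⌋ = 7 → H.
Square: lon ⌊17.0593/2⌋ = 8; lat ⌊5.5696/1⌋ = 5.
Subsquare: lon ⌊1.0593/0.0833333⌋ = 12 → m; lat ⌊0.5696/0.0416667⌋ = 13 → n.

RH85mn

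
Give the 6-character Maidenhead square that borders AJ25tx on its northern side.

Latitude subsquare x = 23; +1 → 24, wraps to 0 = a, carry into square.
Latitude square 5; +1 → 6.
The longitude characters are unchanged.

AJ26ta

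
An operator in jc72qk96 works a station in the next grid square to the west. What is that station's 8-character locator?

JC72qk86

Longitude extended square 9; −1 → 8.
The latitude characters are unchanged.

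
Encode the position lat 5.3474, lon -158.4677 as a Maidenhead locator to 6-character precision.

BJ05si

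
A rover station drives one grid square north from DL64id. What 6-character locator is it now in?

Latitude subsquare d = 3; +1 → 4 = e.
The longitude characters are unchanged.

DL64ie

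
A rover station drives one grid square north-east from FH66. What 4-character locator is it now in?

FH77

Longitude square 6; +1 → 7.
Latitude square 6; +1 → 7.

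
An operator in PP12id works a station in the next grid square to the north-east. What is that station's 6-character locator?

PP12je

Longitude subsquare i = 8; +1 → 9 = j.
Latitude subsquare d = 3; +1 → 4 = e.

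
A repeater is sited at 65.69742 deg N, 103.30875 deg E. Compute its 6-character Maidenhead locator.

OP15pq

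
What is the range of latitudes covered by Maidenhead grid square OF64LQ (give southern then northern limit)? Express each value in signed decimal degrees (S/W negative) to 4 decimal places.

-35.3333, -35.2917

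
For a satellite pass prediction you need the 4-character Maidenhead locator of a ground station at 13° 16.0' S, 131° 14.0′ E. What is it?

Offset from 180°W / 90°S: lon 311.23°, lat 76.73°.
Field: lon ⌊311.23/20⌋ = 15 → P; lat ⌊76.73/10⌋ = 7 → H.
Square: lon ⌊11.23/2⌋ = 5; lat ⌊6.73/1⌋ = 6.

PH56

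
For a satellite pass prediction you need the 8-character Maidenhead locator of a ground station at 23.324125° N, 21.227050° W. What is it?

Add 180° to longitude and 90° to latitude: 158.77295, 113.32412.
Field (20°×10°, letters A–R): lon ⌊158.77295/20⌋ = 7 → H; lat ⌊113.32412/10⌋ = 11 → L.
Square (2°×1°, digits 0–9): lon ⌊18.77295/2⌋ = 9; lat ⌊3.32412/1⌋ = 3.
Subsquare (5′×2.5′, letters a–x): lon ⌊0.77295/0.0833333⌋ = 9 → j; lat ⌊0.32412/0.0416667⌋ = 7 → h.
Extended square (30″×15″, digits 0–9): lon ⌊0.02295/0.00833333⌋ = 2; lat ⌊0.03246/0.00416667⌋ = 7.

HL93jh27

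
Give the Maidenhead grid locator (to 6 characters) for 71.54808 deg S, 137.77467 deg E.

Shift to the Maidenhead origin (180°W, 90°S): lon 317.7747, lat 18.4519.
Field: 317.7747/20 → 15 → P, 18.4519/10 → 1 → B; chars PB.
Square: 17.7747/2 → 8, 8.4519/1 → 8; chars 88.
Subsquare: 1.7747/0.0833333 → 21 → v, 0.4519/0.0416667 → 10 → k; chars vk.

PB88vk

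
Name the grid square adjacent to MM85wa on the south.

Latitude subsquare a = 0; −1 → -1, wraps to 23 = x, carry into square.
Latitude square 5; −1 → 4.
The longitude characters are unchanged.

MM84wx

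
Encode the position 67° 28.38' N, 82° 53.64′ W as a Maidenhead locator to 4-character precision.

EP87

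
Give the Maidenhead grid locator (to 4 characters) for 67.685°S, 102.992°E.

OC12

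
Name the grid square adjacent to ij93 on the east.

Longitude square 9; +1 → 10, wraps to 0, carry into field.
Longitude field I = 8; +1 → 9 = J.
The latitude characters are unchanged.

JJ03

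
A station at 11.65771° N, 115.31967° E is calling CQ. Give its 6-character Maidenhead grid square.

Offset from 180°W / 90°S: lon 295.3197°, lat 101.6577°.
Field: lon ⌊295.3197/20⌋ = 14 → O; lat ⌊101.6577/10⌋ = 10 → K.
Square: lon ⌊15.3197/2⌋ = 7; lat ⌊1.6577/1⌋ = 1.
Subsquare: lon ⌊1.3197/0.0833333⌋ = 15 → p; lat ⌊0.6577/0.0416667⌋ = 15 → p.

OK71pp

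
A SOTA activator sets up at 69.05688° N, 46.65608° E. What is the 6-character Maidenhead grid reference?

LP39hb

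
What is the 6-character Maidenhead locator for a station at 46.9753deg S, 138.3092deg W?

CE03ua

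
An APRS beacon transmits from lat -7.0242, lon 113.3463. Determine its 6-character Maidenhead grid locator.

Shift to the Maidenhead origin (180°W, 90°S): lon 293.3463, lat 82.9758.
Field (20°×10°, letters A–R): lon ⌊293.3463/20⌋ = 14 → O; lat ⌊82.9758/10⌋ = 8 → I.
Square (2°×1°, digits 0–9): lon ⌊13.3463/2⌋ = 6; lat ⌊2.9758/1⌋ = 2.
Subsquare (5′×2.5′, letters a–x): lon ⌊1.3463/0.0833333⌋ = 16 → q; lat ⌊0.9758/0.0416667⌋ = 23 → x.

OI62qx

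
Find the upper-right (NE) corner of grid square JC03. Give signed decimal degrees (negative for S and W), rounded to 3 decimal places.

-66.000, 2.000

Field J=9, C=2: +9·20° lon, +2·10° lat → SW at lon 0°, lat -70°.
Square 0, 3: +0·2° lon, +3·1° lat → SW at lon 0°, lat -67°.
Cell spans 2° lon × 1° lat. NE corner is SW corner plus one full cell.
latitude -66.000, longitude 2.000.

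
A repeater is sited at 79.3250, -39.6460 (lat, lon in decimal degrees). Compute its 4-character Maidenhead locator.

Offset from 180°W / 90°S: lon 140.35°, lat 169.32°.
Field: 140.35/20 → 7 → H, 169.32/10 → 16 → Q; chars HQ.
Square: 0.35/2 → 0, 9.32/1 → 9; chars 09.

HQ09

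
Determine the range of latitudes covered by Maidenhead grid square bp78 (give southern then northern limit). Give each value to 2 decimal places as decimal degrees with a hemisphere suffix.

68.00° N, 69.00° N

Field B=1, P=15: +1·20° lon, +15·10° lat → SW at lon -160°, lat 60°.
Square 7, 8: +7·2° lon, +8·1° lat → SW at lon -146°, lat 68°.
Cell spans 2° lon × 1° lat.
south 68.00° N, north 69.00° N.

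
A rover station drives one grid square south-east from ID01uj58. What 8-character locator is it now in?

ID01uj67

Longitude extended square 5; +1 → 6.
Latitude extended square 8; −1 → 7.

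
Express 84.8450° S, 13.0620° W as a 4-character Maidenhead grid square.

IA35

Shift to the Maidenhead origin (180°W, 90°S): lon 166.94, lat 5.16.
Field: lon ⌊166.94/20⌋ = 8 → I; lat ⌊5.16/10⌋ = 0 → A.
Square: lon ⌊6.94/2⌋ = 3; lat ⌊5.16/1⌋ = 5.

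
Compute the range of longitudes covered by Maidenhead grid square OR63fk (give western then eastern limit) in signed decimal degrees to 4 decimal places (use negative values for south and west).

112.4167, 112.5000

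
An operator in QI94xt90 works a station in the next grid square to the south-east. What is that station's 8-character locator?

RI04as09

Longitude extended square 9; +1 → 10, wraps to 0, carry into subsquare.
Longitude subsquare x = 23; +1 → 24, wraps to 0 = a, carry into square.
Longitude square 9; +1 → 10, wraps to 0, carry into field.
Longitude field Q = 16; +1 → 17 = R.
Latitude extended square 0; −1 → -1, wraps to 9, carry into subsquare.
Latitude subsquare t = 19; −1 → 18 = s.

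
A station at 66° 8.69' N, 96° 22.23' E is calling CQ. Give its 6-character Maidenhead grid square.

NP86ed

Add 180° to longitude and 90° to latitude: 276.3705, 156.1448.
Field: lon ⌊276.3705/20⌋ = 13 → N; lat ⌊156.1448/10⌋ = 15 → P.
Square: lon ⌊16.3705/2⌋ = 8; lat ⌊6.1448/1⌋ = 6.
Subsquare: lon ⌊0.3705/0.0833333⌋ = 4 → e; lat ⌊0.1448/0.0416667⌋ = 3 → d.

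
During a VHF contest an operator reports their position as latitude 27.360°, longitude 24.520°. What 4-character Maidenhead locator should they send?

KL27

Offset from 180°W / 90°S: lon 204.52°, lat 117.36°.
Field: 204.52/20 → 10 → K, 117.36/10 → 11 → L; chars KL.
Square: 4.52/2 → 2, 7.36/1 → 7; chars 27.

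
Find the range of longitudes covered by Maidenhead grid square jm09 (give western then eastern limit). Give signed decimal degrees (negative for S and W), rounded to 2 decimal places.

Field J=9, M=12: +9·20° lon, +12·10° lat → SW at lon 0°, lat 30°.
Square 0, 9: +0·2° lon, +9·1° lat → SW at lon 0°, lat 39°.
Cell spans 2° lon × 1° lat.
west 0.00, east 2.00.

0.00, 2.00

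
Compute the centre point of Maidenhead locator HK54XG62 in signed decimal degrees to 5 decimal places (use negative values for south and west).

14.26042, -28.02917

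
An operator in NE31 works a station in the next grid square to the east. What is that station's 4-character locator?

NE41

Longitude square 3; +1 → 4.
The latitude characters are unchanged.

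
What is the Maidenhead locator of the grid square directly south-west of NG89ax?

Longitude subsquare a = 0; −1 → -1, wraps to 23 = x, carry into square.
Longitude square 8; −1 → 7.
Latitude subsquare x = 23; −1 → 22 = w.

NG79xw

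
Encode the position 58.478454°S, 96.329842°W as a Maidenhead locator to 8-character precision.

ED11um05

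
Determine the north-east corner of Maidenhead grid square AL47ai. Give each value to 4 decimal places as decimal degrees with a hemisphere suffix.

27.3750° N, 171.9167° W

Field A=0, L=11: +0·20° lon, +11·10° lat → SW at lon -180°, lat 20°.
Square 4, 7: +4·2° lon, +7·1° lat → SW at lon -172°, lat 27°.
Subsquare a=0, i=8: +0·0.0833333° lon, +8·0.0416667° lat → SW at lon -172°, lat 27.3333°.
Cell spans 0.0833333° lon × 0.0416667° lat. NE corner is SW corner plus one full cell.
latitude 27.3750° N, longitude 171.9167° W.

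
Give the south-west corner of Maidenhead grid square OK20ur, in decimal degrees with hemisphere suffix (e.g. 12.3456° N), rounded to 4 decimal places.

Field O=14, K=10: +14·20° lon, +10·10° lat → SW at lon 100°, lat 10°.
Square 2, 0: +2·2° lon, +0·1° lat → SW at lon 104°, lat 10°.
Subsquare u=20, r=17: +20·0.0833333° lon, +17·0.0416667° lat → SW at lon 105.667°, lat 10.7083°.
latitude 10.7083° N, longitude 105.6667° E.

10.7083° N, 105.6667° E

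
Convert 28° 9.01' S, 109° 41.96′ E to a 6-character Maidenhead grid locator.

Offset from 180°W / 90°S: lon 289.6993°, lat 61.8498°.
Field (20°×10°, letters A–R): 289.6993/20 → 14 → O, 61.8498/10 → 6 → G; chars OG.
Square (2°×1°, digits 0–9): 9.6993/2 → 4, 1.8498/1 → 1; chars 41.
Subsquare (5′×2.5′, letters a–x): 1.6993/0.0833333 → 20 → u, 0.8498/0.0416667 → 20 → u; chars uu.

OG41uu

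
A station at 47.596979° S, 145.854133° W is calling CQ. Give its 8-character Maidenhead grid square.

BE72bj76

Shift to the Maidenhead origin (180°W, 90°S): lon 34.14587, lat 42.40302.
Field: 34.14587/20 → 1 → B, 42.40302/10 → 4 → E; chars BE.
Square: 14.14587/2 → 7, 2.40302/1 → 2; chars 72.
Subsquare: 0.14587/0.0833333 → 1 → b, 0.40302/0.0416667 → 9 → j; chars bj.
Extended square: 0.06253/0.00833333 → 7, 0.02802/0.00416667 → 6; chars 76.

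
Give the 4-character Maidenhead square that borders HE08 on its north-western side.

Longitude square 0; −1 → -1, wraps to 9, carry into field.
Longitude field H = 7; −1 → 6 = G.
Latitude square 8; +1 → 9.

GE99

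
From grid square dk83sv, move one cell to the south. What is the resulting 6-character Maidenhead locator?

Latitude subsquare v = 21; −1 → 20 = u.
The longitude characters are unchanged.

DK83su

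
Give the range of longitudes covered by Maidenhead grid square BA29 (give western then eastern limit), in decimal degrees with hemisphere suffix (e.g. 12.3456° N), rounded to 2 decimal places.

156.00° W, 154.00° W

Field B=1, A=0: +1·20° lon, +0·10° lat → SW at lon -160°, lat -90°.
Square 2, 9: +2·2° lon, +9·1° lat → SW at lon -156°, lat -81°.
Cell spans 2° lon × 1° lat.
west 156.00° W, east 154.00° W.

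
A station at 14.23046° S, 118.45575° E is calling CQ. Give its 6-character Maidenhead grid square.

OH95fs

Add 180° to longitude and 90° to latitude: 298.4557, 75.7695.
Field: 298.4557/20 → 14 → O, 75.7695/10 → 7 → H; chars OH.
Square: 18.4557/2 → 9, 5.7695/1 → 5; chars 95.
Subsquare: 0.4557/0.0833333 → 5 → f, 0.7695/0.0416667 → 18 → s; chars fs.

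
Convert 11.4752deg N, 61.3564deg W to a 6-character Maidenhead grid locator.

FK91hl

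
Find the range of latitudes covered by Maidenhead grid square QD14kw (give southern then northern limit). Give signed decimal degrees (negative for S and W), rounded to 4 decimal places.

Field Q=16, D=3: +16·20° lon, +3·10° lat → SW at lon 140°, lat -60°.
Square 1, 4: +1·2° lon, +4·1° lat → SW at lon 142°, lat -56°.
Subsquare k=10, w=22: +10·0.0833333° lon, +22·0.0416667° lat → SW at lon 142.833°, lat -55.0833°.
Cell spans 0.0833333° lon × 0.0416667° lat.
south -55.0833, north -55.0417.

-55.0833, -55.0417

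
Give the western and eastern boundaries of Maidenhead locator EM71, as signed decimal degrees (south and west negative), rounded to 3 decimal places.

Field E=4, M=12: +4·20° lon, +12·10° lat → SW at lon -100°, lat 30°.
Square 7, 1: +7·2° lon, +1·1° lat → SW at lon -86°, lat 31°.
Cell spans 2° lon × 1° lat.
west -86.000, east -84.000.

-86.000, -84.000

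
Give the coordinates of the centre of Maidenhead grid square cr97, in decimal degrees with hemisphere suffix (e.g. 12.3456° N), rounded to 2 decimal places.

Field C=2, R=17: +2·20° lon, +17·10° lat → SW at lon -140°, lat 80°.
Square 9, 7: +9·2° lon, +7·1° lat → SW at lon -122°, lat 87°.
Cell spans 2° lon × 1° lat. Centre is SW corner plus half of each.
latitude 87.50° N, longitude 121.00° W.

87.50° N, 121.00° W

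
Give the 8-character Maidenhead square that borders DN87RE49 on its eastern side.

Longitude extended square 4; +1 → 5.
The latitude characters are unchanged.

DN87re59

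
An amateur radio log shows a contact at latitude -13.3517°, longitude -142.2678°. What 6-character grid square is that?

Shift to the Maidenhead origin (180°W, 90°S): lon 37.7322, lat 76.6483.
Field: 37.7322/20 → 1 → B, 76.6483/10 → 7 → H; chars BH.
Square: 17.7322/2 → 8, 6.6483/1 → 6; chars 86.
Subsquare: 1.7322/0.0833333 → 20 → u, 0.6483/0.0416667 → 15 → p; chars up.

BH86up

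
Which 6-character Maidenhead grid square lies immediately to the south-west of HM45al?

HM35xk

Longitude subsquare a = 0; −1 → -1, wraps to 23 = x, carry into square.
Longitude square 4; −1 → 3.
Latitude subsquare l = 11; −1 → 10 = k.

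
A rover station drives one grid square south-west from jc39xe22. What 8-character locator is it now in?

Longitude extended square 2; −1 → 1.
Latitude extended square 2; −1 → 1.

JC39xe11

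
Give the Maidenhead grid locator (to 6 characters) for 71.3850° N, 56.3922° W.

Offset from 180°W / 90°S: lon 123.6078°, lat 161.3850°.
Field: 123.6078/20 → 6 → G, 161.3850/10 → 16 → Q; chars GQ.
Square: 3.6078/2 → 1, 1.3850/1 → 1; chars 11.
Subsquare: 1.6078/0.0833333 → 19 → t, 0.3850/0.0416667 → 9 → j; chars tj.

GQ11tj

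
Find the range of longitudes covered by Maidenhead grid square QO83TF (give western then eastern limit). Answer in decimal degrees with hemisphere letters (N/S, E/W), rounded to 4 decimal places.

157.5833° E, 157.6667° E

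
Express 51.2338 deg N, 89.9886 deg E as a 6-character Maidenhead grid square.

Add 180° to longitude and 90° to latitude: 269.9886, 141.2338.
Field: 269.9886/20 → 13 → N, 141.2338/10 → 14 → O; chars NO.
Square: 9.9886/2 → 4, 1.2338/1 → 1; chars 41.
Subsquare: 1.9886/0.0833333 → 23 → x, 0.2338/0.0416667 → 5 → f; chars xf.

NO41xf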